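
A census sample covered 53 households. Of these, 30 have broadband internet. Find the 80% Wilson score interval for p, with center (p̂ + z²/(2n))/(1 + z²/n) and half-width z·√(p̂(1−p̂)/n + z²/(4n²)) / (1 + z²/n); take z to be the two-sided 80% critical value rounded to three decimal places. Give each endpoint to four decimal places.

Here p̂ = 30/53 = 0.56604 and z = 1.282 (z² = 1.643524).
1 + z²/n = 1.031010.
Center = (0.56604 + 0.015505)/1.031010 = 0.56405.
Radicand: p̂(1−p̂)/n + z²/(4n²) = 0.004634698 + 0.000146273 = 0.004780971.
Half-width = z·√(radicand)/denom = 1.282·0.069145/1.031010 = 0.08598.
CI: 0.56405 ± 0.08598 = (0.4781, 0.6500).

(0.4781, 0.6500)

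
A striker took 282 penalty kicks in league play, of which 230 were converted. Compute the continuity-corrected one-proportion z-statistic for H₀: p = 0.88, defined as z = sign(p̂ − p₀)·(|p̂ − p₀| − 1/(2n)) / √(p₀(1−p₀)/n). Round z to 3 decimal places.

z = -3.236

The sample proportion is 230/282 = 0.81560. p̂ − p₀ = -0.064397.
1/(2n) = 0.001773.
Corrected numerator: |-0.064397| − 0.001773 = 0.062624.
Null standard error: √(0.88·0.12/282) = √0.000374468 = 0.019351.
z = −0.062624/0.019351 = -3.236.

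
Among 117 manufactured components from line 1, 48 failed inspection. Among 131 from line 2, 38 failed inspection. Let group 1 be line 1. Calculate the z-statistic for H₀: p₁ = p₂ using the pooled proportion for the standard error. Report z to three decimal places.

z = 1.985

p̂₁ = 48/117 = 0.41026, p̂₂ = 38/131 = 0.29008.
Pooled p̂ = (48+38)/(117+131) = 86/248 = 0.34677.
Pooled SE = √[0.2265219·0.01618060] ≈ 0.060541.
z = (p̂₁ − p̂₂)/SE = (0.41026 − 0.29008)/0.060541 = 0.12018/0.060541 = 1.985.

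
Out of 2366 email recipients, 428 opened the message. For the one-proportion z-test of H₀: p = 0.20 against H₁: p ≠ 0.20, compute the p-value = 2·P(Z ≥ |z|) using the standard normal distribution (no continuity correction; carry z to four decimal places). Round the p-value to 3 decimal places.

p-value = 0.020

Sample proportion p̂ = 428/2366 = 0.18090.
Under H₀, SE = √(p₀(1−p₀)/n) = √(0.20·0.80/2366) = √0.000067625 = 0.008223.
Test statistic (full precision, shown to 4 dp): z = (428/2366 − 0.20)/SE₀ ≈ -2.3231.
p-value = 2·P(Z ≥ |z|) with z = -2.3231 → 0.020.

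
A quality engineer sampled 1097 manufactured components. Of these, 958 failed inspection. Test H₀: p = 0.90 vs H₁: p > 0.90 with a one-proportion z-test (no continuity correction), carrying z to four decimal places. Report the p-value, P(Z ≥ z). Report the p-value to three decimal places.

Sample proportion p̂ = 958/1097 = 0.87329.
Null standard error: √(0.90·0.10/1097) = √0.000082042 = 0.009058.
z = (p̂ − p₀)/SE = (958/1097 − 0.90)/0.009058 ≈ -2.9488.
From the standard normal, P(Z ≥ z) = 0.998.

p-value = 0.998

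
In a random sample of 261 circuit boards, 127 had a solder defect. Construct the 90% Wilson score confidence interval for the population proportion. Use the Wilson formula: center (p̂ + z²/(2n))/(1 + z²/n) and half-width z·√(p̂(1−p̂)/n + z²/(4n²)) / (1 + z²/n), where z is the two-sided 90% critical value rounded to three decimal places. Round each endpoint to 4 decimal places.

(0.4361, 0.5374)

p̂ = 127/261 = 0.48659; z = 1.645, so z² = 2.706025.
Denominator 1 + z²/n = 1 + 2.706025/261 = 1.010368.
Center = (0.48659 + 0.005184)/1.010368 = 0.48673.
Radicand: p̂(1−p̂)/n + z²/(4n²) = 0.000957165 + 0.000009931 = 0.000967096.
Half-width = 1.645·√0.000967096/1.010368 = 0.05063.
So the interval runs from 0.4361 to 0.5374.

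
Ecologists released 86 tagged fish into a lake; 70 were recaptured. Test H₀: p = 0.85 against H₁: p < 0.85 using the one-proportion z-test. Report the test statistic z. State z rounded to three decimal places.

With x = 70 successes in n = 86, p̂ = 0.81395.
Null standard error: √(0.85·0.15/86) = √0.001482558 = 0.038504.
z = (0.81395 − 0.85)/0.038504 = -0.03605/0.038504 = -0.936.

z = -0.936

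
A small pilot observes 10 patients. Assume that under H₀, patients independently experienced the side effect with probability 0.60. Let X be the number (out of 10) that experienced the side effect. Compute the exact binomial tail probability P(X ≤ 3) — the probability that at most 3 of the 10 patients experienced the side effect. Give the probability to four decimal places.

P = 0.0548

X ~ Binomial(n=10, p=0.60).
P(X ≤ 3) = C(10,0)·0.60^0·0.40^10 + C(10,1)·0.60^1·0.40^9 + C(10,2)·0.60^2·0.40^8 + C(10,3)·0.60^3·0.40^7.
= 0.000105 + 0.001573 + 0.010617 + 0.042467 = 0.0548.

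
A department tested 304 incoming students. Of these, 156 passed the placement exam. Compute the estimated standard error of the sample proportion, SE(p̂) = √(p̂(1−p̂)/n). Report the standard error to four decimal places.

SE = 0.0287

p̂ = 156/304 = 0.51316.
p̂(1−p̂) = 0.51316·0.48684 = 0.249827.
SE = √(0.249827/304) = √0.000821799 = 0.0287.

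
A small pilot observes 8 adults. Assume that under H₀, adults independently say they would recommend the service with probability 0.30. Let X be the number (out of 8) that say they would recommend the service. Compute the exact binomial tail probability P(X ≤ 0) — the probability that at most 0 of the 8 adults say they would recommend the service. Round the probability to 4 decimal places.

X ~ Binomial(n=8, p=0.30).
P(X ≤ 0) = C(8,0)·0.30^0·0.70^8.
= 0.057648 = 0.0576.

P = 0.0576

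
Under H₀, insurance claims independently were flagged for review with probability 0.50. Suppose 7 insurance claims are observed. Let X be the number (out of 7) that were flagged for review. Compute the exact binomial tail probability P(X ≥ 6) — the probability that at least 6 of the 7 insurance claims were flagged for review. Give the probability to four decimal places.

P = 0.0625

X ~ Binomial(n=7, p=0.50).
P(X ≥ 6) = C(7,6)·0.50^6·0.50^1 + C(7,7)·0.50^7·0.50^0.
= 0.054688 + 0.007812 = 0.0625.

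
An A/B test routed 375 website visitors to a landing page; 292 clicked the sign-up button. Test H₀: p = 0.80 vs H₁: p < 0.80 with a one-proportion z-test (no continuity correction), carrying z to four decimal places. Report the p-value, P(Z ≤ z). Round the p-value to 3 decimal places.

With x = 292 successes in n = 375, p̂ = 0.77867.
SE₀ = √(0.80·0.20/375) = 0.020656.
z = (p̂ − p₀)/SE = (292/375 − 0.80)/0.020656 ≈ -1.0328.
From the standard normal, P(Z ≤ z) = 0.151.

p-value = 0.151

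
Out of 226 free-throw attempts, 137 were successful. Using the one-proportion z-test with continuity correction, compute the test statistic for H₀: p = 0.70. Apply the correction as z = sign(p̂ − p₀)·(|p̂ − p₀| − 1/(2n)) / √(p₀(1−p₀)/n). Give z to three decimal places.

p̂ = 137/226 = 0.60619. p̂ − p₀ = -0.093805.
1/(2n) = 0.002212.
Corrected numerator: |-0.093805| − 0.002212 = 0.091593.
Null standard error: √(0.70·0.30/226) = √0.000929204 = 0.030483.
z = (−)0.091593/0.030483 = -3.005.

z = -3.005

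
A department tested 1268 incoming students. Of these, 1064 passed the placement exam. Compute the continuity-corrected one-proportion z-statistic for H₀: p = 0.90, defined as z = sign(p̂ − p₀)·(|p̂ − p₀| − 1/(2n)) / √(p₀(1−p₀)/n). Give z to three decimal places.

z = -7.180

p̂ = 1064/1268 = 0.83912. p̂ − p₀ = -0.060883.
1/(2n) = 0.000394.
Corrected numerator: |-0.060883| − 0.000394 = 0.060489.
SE₀ = √(0.90·0.10/1268) = 0.008425.
z = −0.060489/0.008425 = -7.180.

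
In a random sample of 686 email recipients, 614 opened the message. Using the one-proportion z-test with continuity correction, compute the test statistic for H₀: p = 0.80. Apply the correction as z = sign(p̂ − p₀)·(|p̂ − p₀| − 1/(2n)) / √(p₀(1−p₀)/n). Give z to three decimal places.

z = 6.176

p̂ = 614/686 = 0.89504. p̂ − p₀ = 0.095044.
Continuity correction 1/(2n) = 1/1372 = 0.000729.
Corrected numerator: |0.095044| − 0.000729 = 0.094315.
Under H₀, SE = √(p₀(1−p₀)/n) = √(0.80·0.20/686) = √0.000233236 = 0.015272.
z = +0.094315/0.015272 = 6.176.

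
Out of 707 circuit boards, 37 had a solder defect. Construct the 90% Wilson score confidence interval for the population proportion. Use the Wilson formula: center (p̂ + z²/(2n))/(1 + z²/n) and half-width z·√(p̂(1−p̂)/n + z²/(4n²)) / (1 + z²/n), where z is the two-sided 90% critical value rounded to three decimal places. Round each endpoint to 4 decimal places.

(0.0402, 0.0679)

p̂ = 37/707 = 0.05233; z = 1.645, so z² = 2.706025.
1 + z²/n = 1.003827.
Adjusted center: (0.05233 + z²/(2n))/1.003827 = 0.05404.
Radicand: p̂(1−p̂)/n + z²/(4n²) = 0.000070148 + 0.000001353 = 0.000071501.
Half-width = z·√(radicand)/denom = 1.645·0.008456/1.003827 = 0.01386.
CI: 0.05404 ± 0.01386 = (0.0402, 0.0679).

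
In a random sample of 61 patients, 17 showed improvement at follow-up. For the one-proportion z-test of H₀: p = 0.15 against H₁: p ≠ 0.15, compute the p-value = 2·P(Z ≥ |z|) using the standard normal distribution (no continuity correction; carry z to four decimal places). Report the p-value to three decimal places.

The sample proportion is 17/61 = 0.27869.
Null standard error: √(0.15·0.85/61) = √0.002090164 = 0.045718.
Test statistic (full precision, shown to 4 dp): z = (17/61 − 0.15)/SE₀ ≈ 2.8148.
From the standard normal, 2·P(Z ≥ |z|) = 0.005.

p-value = 0.005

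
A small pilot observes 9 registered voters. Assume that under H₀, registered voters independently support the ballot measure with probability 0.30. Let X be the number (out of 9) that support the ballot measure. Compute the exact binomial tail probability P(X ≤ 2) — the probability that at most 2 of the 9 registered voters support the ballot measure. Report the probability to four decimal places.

P = 0.4628

X is binomial with n = 9 and p = 0.30.
P(X ≤ 2) = C(9,0)·0.30^0·0.70^9 + C(9,1)·0.30^1·0.70^8 + C(9,2)·0.30^2·0.70^7.
= 0.040354 + 0.155650 + 0.266828 = 0.4628.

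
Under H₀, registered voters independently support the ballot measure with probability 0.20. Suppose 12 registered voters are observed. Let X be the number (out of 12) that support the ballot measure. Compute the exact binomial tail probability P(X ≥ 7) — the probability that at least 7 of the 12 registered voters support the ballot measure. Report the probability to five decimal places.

P = 0.00390

X is binomial with n = 12 and p = 0.20.
P(X ≥ 7) = Σ_{j=7}^{12} C(12,j)·0.20^j·0.80^{12−j}.
= 0.003322 + 0.000519 + 0.000058 + 0.000004 + 0.000000 + 0.000000 = 0.00390.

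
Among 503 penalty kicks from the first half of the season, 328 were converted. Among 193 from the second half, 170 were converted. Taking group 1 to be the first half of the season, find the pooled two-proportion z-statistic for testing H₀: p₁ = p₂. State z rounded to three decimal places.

z = -5.988

p̂₁ = 328/503 = 0.65209, p̂₂ = 170/193 = 0.88083.
Pooling: p̂ = 498/696 = 0.71552.
SE = √[p̂(1−p̂)(1/n₁+1/n₂)] = √[0.71552·0.28448·(1/503+1/193)] ≈ 0.038201.
z = -0.22874/0.038201 = -5.988.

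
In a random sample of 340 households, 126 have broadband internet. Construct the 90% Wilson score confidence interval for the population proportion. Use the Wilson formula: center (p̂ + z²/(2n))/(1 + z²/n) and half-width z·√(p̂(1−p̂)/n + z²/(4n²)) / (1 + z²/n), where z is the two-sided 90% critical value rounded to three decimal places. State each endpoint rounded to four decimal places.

(0.3287, 0.4145)

p̂ = 126/340 = 0.37059; z = 1.645, so z² = 2.706025.
Denominator 1 + z²/n = 1 + 2.706025/340 = 1.007959.
Center = (0.37059 + 0.003979)/1.007959 = 0.37161.
Radicand: p̂(1−p̂)/n + z²/(4n²) = 0.000686037 + 0.000005852 = 0.000691889.
Half-width = z·√(radicand)/denom = 1.645·0.026304/1.007959 = 0.04293.
CI: 0.37161 ± 0.04293 = (0.3287, 0.4145).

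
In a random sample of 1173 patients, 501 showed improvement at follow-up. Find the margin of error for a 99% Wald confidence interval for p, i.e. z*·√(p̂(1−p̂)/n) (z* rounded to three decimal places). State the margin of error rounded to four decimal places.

With x = 501 successes in n = 1173, p̂ = 0.42711.
SE = √(p̂(1−p̂)/n) = √(0.244687/1173) = 0.014443.
z* = 2.576 at the 99% level.
ME = 2.576·0.014443 = 0.0372.

ME = 0.0372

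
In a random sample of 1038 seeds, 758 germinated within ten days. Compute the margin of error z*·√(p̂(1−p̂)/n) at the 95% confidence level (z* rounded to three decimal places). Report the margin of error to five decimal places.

ME = 0.02700

The sample proportion is 758/1038 = 0.73025.
SE = √(p̂(1−p̂)/n) = √(0.196985/1038) = 0.013776.
The 95% critical value is z* = 1.960.
Margin of error = z*·SE = 1.960 × 0.013776 = 0.02700.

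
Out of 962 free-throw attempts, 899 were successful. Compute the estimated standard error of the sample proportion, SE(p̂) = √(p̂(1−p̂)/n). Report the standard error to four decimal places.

The sample proportion is 899/962 = 0.93451.
p̂(1−p̂) = 0.93451·0.06549 = 0.061201.
SE = √(0.061201/962) = 0.0080.

SE = 0.0080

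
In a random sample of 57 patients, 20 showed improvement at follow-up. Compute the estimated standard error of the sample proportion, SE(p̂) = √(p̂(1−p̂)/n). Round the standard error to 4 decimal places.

The sample proportion is 20/57 = 0.35088.
p̂(1−p̂) = 0.35088·0.64912 = 0.227763.
SE = √(0.227763/57) = 0.0632.

SE = 0.0632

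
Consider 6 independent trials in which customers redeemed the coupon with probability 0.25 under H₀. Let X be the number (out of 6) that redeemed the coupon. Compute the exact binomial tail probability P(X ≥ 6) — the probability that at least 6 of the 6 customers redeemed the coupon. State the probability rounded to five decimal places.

X is binomial with n = 6 and p = 0.25.
P(X ≥ 6) = C(6,6)·0.25^6·0.75^0.
= 0.000244 = 0.00024.

P = 0.00024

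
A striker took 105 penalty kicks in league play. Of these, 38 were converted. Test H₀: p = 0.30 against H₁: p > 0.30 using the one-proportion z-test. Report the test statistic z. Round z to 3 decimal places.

z = 1.384

Sample proportion p̂ = 38/105 = 0.36190.
SE₀ = √(0.30·0.70/105) = 0.044721.
z = (p̂ − p₀)/SE = (0.36190 − 0.30)/0.044721 = 1.384.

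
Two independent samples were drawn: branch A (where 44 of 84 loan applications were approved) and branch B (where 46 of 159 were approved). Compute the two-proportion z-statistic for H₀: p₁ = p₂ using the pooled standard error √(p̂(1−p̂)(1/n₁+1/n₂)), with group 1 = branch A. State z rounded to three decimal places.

Sample proportions: p̂₁ = 44/84 = 0.52381 and p̂₂ = 46/159 = 0.28931.
Pooling: p̂ = 90/243 = 0.37037.
SE = √[p̂(1−p̂)(1/n₁+1/n₂)] = √[0.37037·0.62963·(1/84+1/159)] ≈ 0.065137.
z = (p̂₁ − p̂₂)/SE = (0.52381 − 0.28931)/0.065137 = 0.23450/0.065137 = 3.600.

z = 3.600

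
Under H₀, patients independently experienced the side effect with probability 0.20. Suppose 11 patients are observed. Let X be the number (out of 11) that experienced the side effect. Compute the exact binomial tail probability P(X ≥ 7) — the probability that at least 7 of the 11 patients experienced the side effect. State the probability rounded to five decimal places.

P = 0.00197

X is binomial with n = 11 and p = 0.20.
P(X ≥ 7) = Σ_{j=7}^{11} C(11,j)·0.20^j·0.80^{11−j}.
= 0.001730 + 0.000216 + 0.000018 + 0.000001 + 0.000000 = 0.00197.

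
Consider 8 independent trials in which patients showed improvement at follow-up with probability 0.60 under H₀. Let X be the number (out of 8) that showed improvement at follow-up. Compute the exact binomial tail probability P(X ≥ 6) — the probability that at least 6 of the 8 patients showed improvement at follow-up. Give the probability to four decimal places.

P = 0.3154

X is binomial with n = 8 and p = 0.60.
P(X ≥ 6) = C(8,6)·0.60^6·0.40^2 + C(8,7)·0.60^7·0.40^1 + C(8,8)·0.60^8·0.40^0.
= 0.209019 + 0.089580 + 0.016796 = 0.3154.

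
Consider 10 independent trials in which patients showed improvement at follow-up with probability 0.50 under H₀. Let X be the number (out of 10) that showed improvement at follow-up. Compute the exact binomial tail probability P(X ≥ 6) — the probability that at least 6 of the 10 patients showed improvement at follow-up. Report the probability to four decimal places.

P = 0.3770

X is binomial with n = 10 and p = 0.50.
P(X ≥ 6) = Σ_{j=6}^{10} C(10,j)·0.50^j·0.50^{10−j}.
= 0.205078 + 0.117188 + 0.043945 + 0.009766 + 0.000977 = 0.3770.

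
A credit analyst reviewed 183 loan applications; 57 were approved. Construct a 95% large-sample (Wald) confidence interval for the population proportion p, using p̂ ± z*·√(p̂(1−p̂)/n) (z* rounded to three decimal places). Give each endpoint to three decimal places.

p̂ = 57/183 = 0.31148.
SE = √(p̂(1−p̂)/n) = √(0.214458/183) = 0.034233.
z* = 1.960 at the 95% level.
Margin of error: 1.960 × 0.034233 = 0.06710.
Interval: 0.31148 ± 0.06710 → (0.244, 0.379).

(0.244, 0.379)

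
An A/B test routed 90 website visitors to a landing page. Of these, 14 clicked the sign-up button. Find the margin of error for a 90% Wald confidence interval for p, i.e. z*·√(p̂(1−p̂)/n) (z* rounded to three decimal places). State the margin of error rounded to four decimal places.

ME = 0.0628

p̂ = 14/90 = 0.15556.
SE = √(p̂(1−p̂)/n) = √(0.131358/90) = 0.038204.
For 90% confidence, z* = 1.645.
So ME = 0.0628.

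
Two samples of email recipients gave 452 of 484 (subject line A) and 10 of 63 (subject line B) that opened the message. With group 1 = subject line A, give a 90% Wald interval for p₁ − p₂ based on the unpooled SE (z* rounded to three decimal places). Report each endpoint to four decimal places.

(0.6972, 0.8531)

p̂₁ = 0.93388, p̂₂ = 0.15873, so the observed difference is 0.77515.
Unpooled SE = √(p̂₁(1−p̂₁)/n₁ + p̂₂(1−p̂₂)/n₂) = √(0.000127571 + 0.002119602) = 0.047404.
The 90% critical value is z* = 1.645. Margin = 1.645·0.047404 = 0.07798.
So the interval runs from 0.6972 to 0.8531.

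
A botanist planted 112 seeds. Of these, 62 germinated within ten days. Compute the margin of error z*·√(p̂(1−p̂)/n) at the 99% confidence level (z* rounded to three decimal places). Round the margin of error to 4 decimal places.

Sample proportion p̂ = 62/112 = 0.55357.
SE = √(p̂(1−p̂)/n) = √(0.247130/112) = 0.046974.
z* = 2.576 at the 99% level.
ME = 2.576·0.046974 = 0.1210.

ME = 0.1210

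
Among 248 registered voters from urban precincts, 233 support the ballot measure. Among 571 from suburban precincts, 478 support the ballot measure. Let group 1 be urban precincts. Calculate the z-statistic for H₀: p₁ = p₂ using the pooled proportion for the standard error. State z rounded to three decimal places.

z = 3.979

Sample proportions: p̂₁ = 233/248 = 0.93952 and p̂₂ = 478/571 = 0.83713.
Pooled p̂ = (233+478)/(248+571) = 711/819 = 0.86813.
Pooled SE = √[0.1144789·0.00578357] ≈ 0.025731.
z = 0.10239/0.025731 = 3.979.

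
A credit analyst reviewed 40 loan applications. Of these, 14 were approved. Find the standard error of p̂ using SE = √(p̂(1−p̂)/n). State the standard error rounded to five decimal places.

p̂ = 14/40 = 0.35000.
p̂(1−p̂) = 0.35000·0.65000 = 0.227500.
SE = √(0.227500/40) = 0.07542.

SE = 0.07542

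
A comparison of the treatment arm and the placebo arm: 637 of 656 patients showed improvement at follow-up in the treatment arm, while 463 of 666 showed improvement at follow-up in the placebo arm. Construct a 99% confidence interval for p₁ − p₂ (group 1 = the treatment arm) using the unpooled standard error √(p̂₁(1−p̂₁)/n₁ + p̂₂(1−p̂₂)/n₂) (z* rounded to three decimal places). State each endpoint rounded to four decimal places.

(0.2269, 0.3248)

p̂₁ = 0.97104, p̂₂ = 0.69520, so the observed difference is 0.27584.
Unpooled SE = √(p̂₁(1−p̂₁)/n₁ + p̂₂(1−p̂₂)/n₂) = √(0.000042873 + 0.000318166) = 0.019001.
The 99% critical value is z* = 2.576. Margin of error = 0.04895.
So the interval runs from 0.2269 to 0.3248.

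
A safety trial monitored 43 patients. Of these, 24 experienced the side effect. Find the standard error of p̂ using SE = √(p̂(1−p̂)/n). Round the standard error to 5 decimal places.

SE = 0.07573

p̂ = 24/43 = 0.55814.
p̂(1−p̂) = 0.246620.
Dividing by n and taking the root: √0.005735349 = 0.07573.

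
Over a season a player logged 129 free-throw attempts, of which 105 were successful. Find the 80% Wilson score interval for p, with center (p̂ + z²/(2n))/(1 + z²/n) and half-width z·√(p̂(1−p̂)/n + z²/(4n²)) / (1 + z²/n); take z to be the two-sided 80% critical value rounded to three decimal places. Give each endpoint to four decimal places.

(0.7662, 0.8538)

p̂ = 105/129 = 0.81395; z = 1.282, so z² = 1.643524.
Denominator 1 + z²/n = 1 + 1.643524/129 = 1.012740.
Center = (0.81395 + 0.006370)/1.012740 = 0.81000.
Radicand: p̂(1−p̂)/n + z²/(4n²) = 0.001173901 + 0.000024691 = 0.001198592.
Half-width = z·√(radicand)/denom = 1.282·0.034621/1.012740 = 0.04383.
CI: 0.81000 ± 0.04383 = (0.7662, 0.8538).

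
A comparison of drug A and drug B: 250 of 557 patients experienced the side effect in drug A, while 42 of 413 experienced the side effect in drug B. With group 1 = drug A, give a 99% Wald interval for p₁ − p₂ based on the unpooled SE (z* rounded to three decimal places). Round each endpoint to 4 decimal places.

p̂₁ = 0.44883, p̂₂ = 0.10169, so the observed difference is 0.34714.
SE = √(0.000444133 + 0.000221194) = √0.000665327 = 0.025794.
z* = 2.576 at the 99% level. Margin of error = 0.06645.
Interval: 0.34714 ± 0.06645 → (0.2807, 0.4136).

(0.2807, 0.4136)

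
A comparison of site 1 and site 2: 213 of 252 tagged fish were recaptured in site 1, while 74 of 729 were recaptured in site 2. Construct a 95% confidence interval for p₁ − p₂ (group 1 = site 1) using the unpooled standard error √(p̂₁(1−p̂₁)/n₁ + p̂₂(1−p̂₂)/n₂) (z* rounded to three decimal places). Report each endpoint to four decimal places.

(0.6940, 0.7935)

p̂₁ = 0.84524, p̂₂ = 0.10151, so the observed difference is 0.74373.
Unpooled SE = √(p̂₁(1−p̂₁)/n₁ + p̂₂(1−p̂₂)/n₂) = √(0.000519090 + 0.000125110) = 0.025381.
For 95% confidence, z* = 1.960. Margin of error = 0.04975.
So the interval runs from 0.6940 to 0.7935.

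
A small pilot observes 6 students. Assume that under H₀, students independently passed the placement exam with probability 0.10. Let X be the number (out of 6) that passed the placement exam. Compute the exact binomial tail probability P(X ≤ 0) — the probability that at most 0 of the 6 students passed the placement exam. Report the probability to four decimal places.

X ~ Binomial(n=6, p=0.10).
P(X ≤ 0) = C(6,0)·0.10^0·0.90^6.
= 0.531441 = 0.5314.

P = 0.5314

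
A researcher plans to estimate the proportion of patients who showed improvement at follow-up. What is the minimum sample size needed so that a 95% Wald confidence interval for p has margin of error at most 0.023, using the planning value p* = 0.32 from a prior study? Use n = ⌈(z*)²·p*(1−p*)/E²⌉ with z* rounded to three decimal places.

For 95% confidence, z* = 1.960.
p*(1−p*) = 0.2176.
(z*)²·p*(1−p*)/E² = 3.841600·0.2176/0.000529 = 1580.212.
Rounding up, n = 1581.

n = 1581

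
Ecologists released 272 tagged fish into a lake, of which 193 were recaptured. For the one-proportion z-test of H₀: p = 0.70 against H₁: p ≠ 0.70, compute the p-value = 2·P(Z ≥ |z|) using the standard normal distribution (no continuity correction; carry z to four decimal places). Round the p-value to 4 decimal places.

p-value = 0.7308

p̂ = 193/272 = 0.70956.
Null standard error: √(0.70·0.30/272) = √0.000772059 = 0.027786.
z = (p̂ − p₀)/SE = (193/272 − 0.70)/0.027786 ≈ 0.3440.
From the standard normal, 2·P(Z ≥ |z|) = 0.7308.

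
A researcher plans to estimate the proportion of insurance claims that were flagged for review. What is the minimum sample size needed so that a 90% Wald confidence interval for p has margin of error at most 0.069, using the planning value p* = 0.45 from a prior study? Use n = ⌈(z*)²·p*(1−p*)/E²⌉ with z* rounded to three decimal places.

n = 141

For 90% confidence, z* = 1.645.
p*(1−p*) = 0.45·0.55 = 0.2475.
(z*)²·p*(1−p*)/E² = 2.706025·0.2475/0.004761 = 140.672.
⌈140.672⌉ = 141.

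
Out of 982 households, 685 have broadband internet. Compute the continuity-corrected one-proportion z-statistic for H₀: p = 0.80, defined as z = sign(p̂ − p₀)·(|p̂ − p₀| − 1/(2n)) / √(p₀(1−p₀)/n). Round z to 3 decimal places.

With x = 685 successes in n = 982, p̂ = 0.69756. p̂ − p₀ = -0.102444.
Continuity correction 1/(2n) = 1/1964 = 0.000509.
Corrected numerator: |-0.102444| − 0.000509 = 0.101935.
Null standard error: √(0.80·0.20/982) = √0.000162933 = 0.012765.
z = (−)0.101935/0.012765 = -7.986.

z = -7.986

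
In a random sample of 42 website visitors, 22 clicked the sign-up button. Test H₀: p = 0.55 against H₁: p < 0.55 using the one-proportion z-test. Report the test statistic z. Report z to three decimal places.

z = -0.341

With x = 22 successes in n = 42, p̂ = 0.52381.
Under H₀, SE = √(p₀(1−p₀)/n) = √(0.55·0.45/42) = √0.005892857 = 0.076765.
Test statistic: z = -0.02619/0.076765 = -0.341.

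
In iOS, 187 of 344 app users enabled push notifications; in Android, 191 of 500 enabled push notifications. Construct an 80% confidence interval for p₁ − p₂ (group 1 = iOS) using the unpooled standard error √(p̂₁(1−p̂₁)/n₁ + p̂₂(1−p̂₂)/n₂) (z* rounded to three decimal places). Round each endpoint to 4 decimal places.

(0.1173, 0.2059)

p̂₁ = 0.54360, p̂₂ = 0.38200, so the observed difference is 0.16160.
Unpooled SE = √(p̂₁(1−p̂₁)/n₁ + p̂₂(1−p̂₂)/n₂) = √(0.000721217 + 0.000472152) = 0.034545.
For 80% confidence, z* = 1.282. Margin of error = 0.04429.
CI: 0.16160 ± 0.04429 = (0.1173, 0.2059).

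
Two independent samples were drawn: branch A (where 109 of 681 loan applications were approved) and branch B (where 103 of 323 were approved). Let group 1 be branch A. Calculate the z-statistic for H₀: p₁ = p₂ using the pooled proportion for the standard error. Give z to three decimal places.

Sample proportions: p̂₁ = 109/681 = 0.16006 and p̂₂ = 103/323 = 0.31889.
Pooling: p̂ = 212/1004 = 0.21116.
SE = √[p̂(1−p̂)(1/n₁+1/n₂)] = √[0.21116·0.78884·(1/681+1/323)] ≈ 0.027573.
z = (p̂₁ − p̂₂)/SE = (0.16006 − 0.31889)/0.027573 = -0.15883/0.027573 = -5.760.

z = -5.760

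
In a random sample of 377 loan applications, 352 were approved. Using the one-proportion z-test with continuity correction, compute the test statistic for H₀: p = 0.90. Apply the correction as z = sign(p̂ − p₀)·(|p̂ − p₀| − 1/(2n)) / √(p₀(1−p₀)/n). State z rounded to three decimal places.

The sample proportion is 352/377 = 0.93369. p̂ − p₀ = 0.033687.
1/(2n) = 0.001326.
Corrected numerator: |0.033687| − 0.001326 = 0.032361.
Null standard error: √(0.90·0.10/377) = √0.000238727 = 0.015451.
z = (+)0.032361/0.015451 = 2.094.

z = 2.094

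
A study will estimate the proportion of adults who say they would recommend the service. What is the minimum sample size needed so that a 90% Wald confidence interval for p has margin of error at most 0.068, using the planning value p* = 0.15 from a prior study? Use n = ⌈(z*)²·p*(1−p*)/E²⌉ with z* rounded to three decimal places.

n = 75

The 90% critical value is z* = 1.645.
p*(1−p*) = 0.1275.
Required n before rounding: 2.706025 × 0.1275 / 0.068² = 74.615.
Rounding up, n = 75.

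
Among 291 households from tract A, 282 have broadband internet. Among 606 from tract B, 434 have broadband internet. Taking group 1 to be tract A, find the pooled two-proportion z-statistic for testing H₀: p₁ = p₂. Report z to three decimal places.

Sample proportions: p̂₁ = 282/291 = 0.96907 and p̂₂ = 434/606 = 0.71617.
Pooling: p̂ = 716/897 = 0.79822.
SE = √[p̂(1−p̂)(1/n₁+1/n₂)] = √[0.79822·0.20178·(1/291+1/606)] ≈ 0.028623.
z = (p̂₁ − p̂₂)/SE = (0.96907 − 0.71617)/0.028623 = 0.25290/0.028623 = 8.836.

z = 8.836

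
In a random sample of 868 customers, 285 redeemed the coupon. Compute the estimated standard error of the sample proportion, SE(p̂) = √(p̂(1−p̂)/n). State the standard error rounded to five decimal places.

The sample proportion is 285/868 = 0.32834.
p̂(1−p̂) = 0.220533.
SE = √(0.220533/868) = 0.01594.

SE = 0.01594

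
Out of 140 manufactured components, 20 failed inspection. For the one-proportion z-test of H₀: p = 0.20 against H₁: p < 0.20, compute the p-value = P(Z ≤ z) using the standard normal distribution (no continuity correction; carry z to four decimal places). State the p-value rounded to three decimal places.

Sample proportion p̂ = 20/140 = 0.14286.
Null standard error: √(0.20·0.80/140) = √0.001142857 = 0.033806.
z = (p̂ − p₀)/SE = (20/140 − 0.20)/0.033806 ≈ -1.6903.
From the standard normal, P(Z ≤ z) = 0.045.

p-value = 0.045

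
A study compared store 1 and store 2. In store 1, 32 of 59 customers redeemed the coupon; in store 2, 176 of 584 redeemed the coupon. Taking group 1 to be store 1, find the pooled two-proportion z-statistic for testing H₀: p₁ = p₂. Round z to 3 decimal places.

z = 3.771

Sample proportions: p̂₁ = 32/59 = 0.54237 and p̂₂ = 176/584 = 0.30137.
Pooled p̂ = (32+176)/(59+584) = 208/643 = 0.32348.
SE = √[p̂(1−p̂)(1/n₁+1/n₂)] = √[0.32348·0.67652·(1/59+1/584)] ≈ 0.063906.
z = (p̂₁ − p̂₂)/SE = (0.54237 − 0.30137)/0.063906 = 0.24100/0.063906 = 3.771.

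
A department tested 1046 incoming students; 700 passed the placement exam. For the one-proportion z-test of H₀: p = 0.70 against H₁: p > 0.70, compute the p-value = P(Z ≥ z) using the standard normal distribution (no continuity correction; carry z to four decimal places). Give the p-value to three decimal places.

p-value = 0.985

Sample proportion p̂ = 700/1046 = 0.66922.
Under H₀, SE = √(p₀(1−p₀)/n) = √(0.70·0.30/1046) = √0.000200765 = 0.014169.
z = (p̂ − p₀)/SE = (700/1046 − 0.70)/0.014169 ≈ -2.1726.
p-value = P(Z ≥ z) with z = -2.1726 → 0.985.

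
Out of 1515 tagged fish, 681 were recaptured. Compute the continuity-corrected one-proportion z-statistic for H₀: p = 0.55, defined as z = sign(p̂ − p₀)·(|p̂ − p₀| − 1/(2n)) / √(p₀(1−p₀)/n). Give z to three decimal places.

z = -7.837

p̂ = 681/1515 = 0.44950. p̂ − p₀ = -0.100495.
1/(2n) = 0.000330.
Corrected numerator: |-0.100495| − 0.000330 = 0.100165.
Under H₀, SE = √(p₀(1−p₀)/n) = √(0.55·0.45/1515) = √0.000163366 = 0.012781.
z = −0.100165/0.012781 = -7.837.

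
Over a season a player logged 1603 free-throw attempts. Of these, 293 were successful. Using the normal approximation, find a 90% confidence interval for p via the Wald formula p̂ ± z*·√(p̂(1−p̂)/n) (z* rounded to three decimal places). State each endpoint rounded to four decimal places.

(0.1669, 0.1987)

Sample proportion p̂ = 293/1603 = 0.18278.
SE(p̂) = √(0.18278·0.81722/1603) = 0.009653.
For 90% confidence, z* = 1.645.
Margin of error: 1.645 × 0.009653 = 0.01588.
CI: 0.18278 ± 0.01588 = (0.1669, 0.1987).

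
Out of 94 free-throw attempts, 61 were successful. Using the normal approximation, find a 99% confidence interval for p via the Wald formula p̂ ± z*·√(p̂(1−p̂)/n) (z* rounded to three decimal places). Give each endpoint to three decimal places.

(0.522, 0.776)

The sample proportion is 61/94 = 0.64894.
SE = √(p̂(1−p̂)/n) = √(0.227818/94) = 0.049230.
For 99% confidence, z* = 2.576.
Margin = 2.576·0.049230 = 0.12682.
Interval: 0.64894 ± 0.12682 → (0.522, 0.776).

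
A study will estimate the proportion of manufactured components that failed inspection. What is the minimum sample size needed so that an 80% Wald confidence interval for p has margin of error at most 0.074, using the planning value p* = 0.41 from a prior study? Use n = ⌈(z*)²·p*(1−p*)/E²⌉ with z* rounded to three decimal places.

z* = 1.282 at the 80% level.
p*(1−p*) = 0.2419.
Required n before rounding: 1.643524 × 0.2419 / 0.074² = 72.602.
⌈72.602⌉ = 73.

n = 73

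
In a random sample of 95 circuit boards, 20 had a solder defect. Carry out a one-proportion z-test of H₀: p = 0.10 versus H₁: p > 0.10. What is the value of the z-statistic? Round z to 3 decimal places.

p̂ = 20/95 = 0.21053.
Null standard error: √(0.10·0.90/95) = √0.000947368 = 0.030779.
z = (p̂ − p₀)/SE = (0.21053 − 0.10)/0.030779 = 3.591.

z = 3.591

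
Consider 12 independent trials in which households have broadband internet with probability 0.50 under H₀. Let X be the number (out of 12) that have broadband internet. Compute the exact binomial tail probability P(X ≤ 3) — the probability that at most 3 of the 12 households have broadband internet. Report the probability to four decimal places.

P = 0.0730

X ~ Binomial(n=12, p=0.50).
P(X ≤ 3) = C(12,0)·0.50^0·0.50^12 + C(12,1)·0.50^1·0.50^11 + C(12,2)·0.50^2·0.50^10 + C(12,3)·0.50^3·0.50^9.
= 0.000244 + 0.002930 + 0.016113 + 0.053711 = 0.0730.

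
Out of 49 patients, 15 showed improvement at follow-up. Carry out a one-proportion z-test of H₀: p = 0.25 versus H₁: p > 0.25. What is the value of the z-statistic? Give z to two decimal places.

The sample proportion is 15/49 = 0.30612.
SE₀ = √(0.25·0.75/49) = 0.061859.
z = (p̂ − p₀)/SE = (0.30612 − 0.25)/0.061859 = 0.91.

z = 0.91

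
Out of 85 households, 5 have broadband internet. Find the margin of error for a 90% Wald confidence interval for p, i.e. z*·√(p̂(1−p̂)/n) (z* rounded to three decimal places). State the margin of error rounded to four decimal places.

ME = 0.0420

With x = 5 successes in n = 85, p̂ = 0.05882.
Standard error of p̂: √(0.055363/85) = √0.000651333 = 0.025521.
The 90% critical value is z* = 1.645.
ME = 1.645·0.025521 = 0.0420.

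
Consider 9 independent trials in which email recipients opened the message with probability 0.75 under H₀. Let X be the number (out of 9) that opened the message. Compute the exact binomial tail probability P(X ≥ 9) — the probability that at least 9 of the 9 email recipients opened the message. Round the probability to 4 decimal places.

X is binomial with n = 9 and p = 0.75.
P(X ≥ 9) = C(9,9)·0.75^9·0.25^0.
= 0.075085 = 0.0751.

P = 0.0751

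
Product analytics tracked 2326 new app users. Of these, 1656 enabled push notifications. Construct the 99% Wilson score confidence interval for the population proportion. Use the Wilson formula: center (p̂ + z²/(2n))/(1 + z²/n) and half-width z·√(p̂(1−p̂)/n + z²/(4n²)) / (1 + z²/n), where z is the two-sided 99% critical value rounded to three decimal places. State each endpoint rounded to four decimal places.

(0.6872, 0.7355)

p̂ = 1656/2326 = 0.71195; z = 2.576, so z² = 6.635776.
Denominator 1 + z²/n = 1 + 6.635776/2326 = 1.002853.
Adjusted center: (0.71195 + z²/(2n))/1.002853 = 0.71135.
Radicand: p̂(1−p̂)/n + z²/(4n²) = 0.000088167 + 0.000000307 = 0.000088474.
Half-width = 2.576·√0.000088474/1.002853 = 0.02416.
Interval: 0.71135 ± 0.02416 → (0.6872, 0.7355).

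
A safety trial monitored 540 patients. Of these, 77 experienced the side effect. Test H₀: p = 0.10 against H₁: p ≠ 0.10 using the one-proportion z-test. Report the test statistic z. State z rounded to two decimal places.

Sample proportion p̂ = 77/540 = 0.14259.
Under H₀, SE = √(p₀(1−p₀)/n) = √(0.10·0.90/540) = √0.000166667 = 0.012910.
Test statistic: z = 0.04259/0.012910 = 3.30.

z = 3.30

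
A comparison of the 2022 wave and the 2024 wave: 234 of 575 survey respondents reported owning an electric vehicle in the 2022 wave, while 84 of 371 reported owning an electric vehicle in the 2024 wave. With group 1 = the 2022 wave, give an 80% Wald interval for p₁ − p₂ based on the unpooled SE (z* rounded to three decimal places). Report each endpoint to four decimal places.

p̂₁ = 0.40696, p̂₂ = 0.22642, so the observed difference is 0.18054.
Unpooled SE = √(p̂₁(1−p̂₁)/n₁ + p̂₂(1−p̂₂)/n₂) = √(0.000419727 + 0.000472106) = 0.029864.
z* = 1.282 at the 80% level. Margin = 1.282·0.029864 = 0.03829.
CI: 0.18054 ± 0.03829 = (0.1423, 0.2188).

(0.1423, 0.2188)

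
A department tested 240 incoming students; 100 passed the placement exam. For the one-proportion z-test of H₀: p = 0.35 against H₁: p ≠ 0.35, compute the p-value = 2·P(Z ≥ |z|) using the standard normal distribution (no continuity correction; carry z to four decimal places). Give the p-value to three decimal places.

With x = 100 successes in n = 240, p̂ = 0.41667.
Under H₀, SE = √(p₀(1−p₀)/n) = √(0.35·0.65/240) = √0.000947917 = 0.030788.
Test statistic (full precision, shown to 4 dp): z = (100/240 − 0.35)/SE₀ ≈ 2.1653.
From the standard normal, 2·P(Z ≥ |z|) = 0.030.

p-value = 0.030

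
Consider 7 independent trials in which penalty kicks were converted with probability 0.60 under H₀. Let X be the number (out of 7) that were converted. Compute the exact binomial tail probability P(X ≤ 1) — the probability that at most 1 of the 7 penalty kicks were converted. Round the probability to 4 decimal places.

X ~ Binomial(n=7, p=0.60).
P(X ≤ 1) = C(7,0)·0.60^0·0.40^7 + C(7,1)·0.60^1·0.40^6.
= 0.001638 + 0.017203 = 0.0188.

P = 0.0188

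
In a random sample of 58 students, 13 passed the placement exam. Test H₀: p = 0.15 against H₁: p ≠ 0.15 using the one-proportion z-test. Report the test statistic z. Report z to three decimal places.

z = 1.581

With x = 13 successes in n = 58, p̂ = 0.22414.
Under H₀, SE = √(p₀(1−p₀)/n) = √(0.15·0.85/58) = √0.002198276 = 0.046886.
Test statistic: z = 0.07414/0.046886 = 1.581.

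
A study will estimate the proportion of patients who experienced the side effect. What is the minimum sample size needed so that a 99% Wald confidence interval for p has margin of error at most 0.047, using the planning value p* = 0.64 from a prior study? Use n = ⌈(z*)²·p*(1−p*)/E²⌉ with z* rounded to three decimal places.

The 99% critical value is z* = 2.576.
p*(1−p*) = 0.2304.
Required n before rounding: 6.635776 × 0.2304 / 0.047² = 692.115.
⌈692.115⌉ = 693.

n = 693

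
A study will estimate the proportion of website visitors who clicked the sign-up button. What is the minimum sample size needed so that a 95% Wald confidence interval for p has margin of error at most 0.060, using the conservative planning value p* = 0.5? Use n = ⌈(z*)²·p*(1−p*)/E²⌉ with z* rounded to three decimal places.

z* = 1.960 at the 95% level.
p*(1−p*) = 0.50·0.50 = 0.2500.
Required n before rounding: 3.841600 × 0.2500 / 0.060² = 266.778.
⌈266.778⌉ = 267.

n = 267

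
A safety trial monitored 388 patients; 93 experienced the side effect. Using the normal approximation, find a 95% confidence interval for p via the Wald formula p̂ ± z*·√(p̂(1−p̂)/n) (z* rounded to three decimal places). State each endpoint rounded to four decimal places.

(0.1972, 0.2822)

Sample proportion p̂ = 93/388 = 0.23969.
SE = √(p̂(1−p̂)/n) = √(0.182239/388) = 0.021672.
z* = 1.960 at the 95% level.
Margin of error: 1.960 × 0.021672 = 0.04248.
CI: 0.23969 ± 0.04248 = (0.1972, 0.2822).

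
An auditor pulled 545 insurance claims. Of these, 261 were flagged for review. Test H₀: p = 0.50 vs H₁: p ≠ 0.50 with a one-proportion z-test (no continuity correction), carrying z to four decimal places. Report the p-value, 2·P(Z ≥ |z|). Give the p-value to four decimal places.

With x = 261 successes in n = 545, p̂ = 0.47890.
Under H₀, SE = √(p₀(1−p₀)/n) = √(0.50·0.50/545) = √0.000458716 = 0.021418.
Test statistic (full precision, shown to 4 dp): z = (261/545 − 0.50)/SE₀ ≈ -0.9852.
p-value = 2·P(Z ≥ |z|) with z = -0.9852 → 0.3245.

p-value = 0.3245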